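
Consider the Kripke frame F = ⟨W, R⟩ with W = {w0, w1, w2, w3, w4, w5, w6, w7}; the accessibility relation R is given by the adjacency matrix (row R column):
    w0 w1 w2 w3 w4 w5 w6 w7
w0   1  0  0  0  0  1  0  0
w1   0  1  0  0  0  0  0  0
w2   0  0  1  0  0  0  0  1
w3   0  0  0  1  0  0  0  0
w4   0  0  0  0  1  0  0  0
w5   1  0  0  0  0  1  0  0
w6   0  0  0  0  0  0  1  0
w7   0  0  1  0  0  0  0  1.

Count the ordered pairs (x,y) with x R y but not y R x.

R is symmetric; there are no such tuples.

0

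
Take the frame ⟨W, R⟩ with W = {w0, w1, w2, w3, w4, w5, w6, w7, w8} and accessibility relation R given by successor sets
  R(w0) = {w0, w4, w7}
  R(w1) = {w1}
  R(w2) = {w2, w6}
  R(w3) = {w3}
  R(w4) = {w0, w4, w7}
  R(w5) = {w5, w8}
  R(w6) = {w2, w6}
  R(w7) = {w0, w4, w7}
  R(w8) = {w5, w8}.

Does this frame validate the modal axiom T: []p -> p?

The schema T characterises exactly the reflexive frames.
Reflexive: yes — every world is R-related to itself.

Yes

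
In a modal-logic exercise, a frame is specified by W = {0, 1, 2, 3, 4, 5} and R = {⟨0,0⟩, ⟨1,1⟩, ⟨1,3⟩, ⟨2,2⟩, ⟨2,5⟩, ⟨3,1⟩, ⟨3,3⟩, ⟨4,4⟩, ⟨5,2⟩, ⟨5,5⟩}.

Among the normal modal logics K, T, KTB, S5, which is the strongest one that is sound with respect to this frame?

Reflexive (axiom T): yes — every world is R-related to itself.
Symmetric (axiom B): yes — every pair in R has its reverse in R.
Euclidean (axiom 5): yes — any two successors of a common world are R-related.
So F validates K, T, KTB, S5. The strongest is S5.

S5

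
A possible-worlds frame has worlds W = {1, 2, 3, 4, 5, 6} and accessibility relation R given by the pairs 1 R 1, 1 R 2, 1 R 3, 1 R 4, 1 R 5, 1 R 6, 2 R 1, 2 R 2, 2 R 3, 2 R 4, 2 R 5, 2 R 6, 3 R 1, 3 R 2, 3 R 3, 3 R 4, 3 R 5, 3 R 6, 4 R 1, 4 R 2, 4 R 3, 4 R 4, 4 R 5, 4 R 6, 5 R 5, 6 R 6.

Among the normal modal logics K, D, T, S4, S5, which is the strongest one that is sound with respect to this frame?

S4

Serial (axiom D): yes — every world has a successor (e.g. 1 R 1).
Reflexive (axiom T): yes — every world is R-related to itself.
Transitive (axiom 4): yes — every two-step R-path is closed by a direct edge.
Euclidean (axiom 5): no — 1 R 5 and 1 R 2, but not 5 R 2.
So F validates K, D, T, S4; S5 would additionally require R to be Euclidean. The strongest is S4.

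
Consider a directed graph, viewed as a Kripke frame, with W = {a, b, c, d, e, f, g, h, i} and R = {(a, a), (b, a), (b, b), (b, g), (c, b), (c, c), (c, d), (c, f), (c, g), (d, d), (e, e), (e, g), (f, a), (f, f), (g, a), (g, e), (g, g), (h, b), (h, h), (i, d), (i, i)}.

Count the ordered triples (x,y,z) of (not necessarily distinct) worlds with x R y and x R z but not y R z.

24

Enumerating: (b,a,b), (b,a,g), (b,g,b), (c,b,c), (c,b,d), (c,b,f), (c,d,b), (c,d,c), (c,d,f), (c,d,g), (c,f,b), (c,f,c), … and 12 more.
Total: 24.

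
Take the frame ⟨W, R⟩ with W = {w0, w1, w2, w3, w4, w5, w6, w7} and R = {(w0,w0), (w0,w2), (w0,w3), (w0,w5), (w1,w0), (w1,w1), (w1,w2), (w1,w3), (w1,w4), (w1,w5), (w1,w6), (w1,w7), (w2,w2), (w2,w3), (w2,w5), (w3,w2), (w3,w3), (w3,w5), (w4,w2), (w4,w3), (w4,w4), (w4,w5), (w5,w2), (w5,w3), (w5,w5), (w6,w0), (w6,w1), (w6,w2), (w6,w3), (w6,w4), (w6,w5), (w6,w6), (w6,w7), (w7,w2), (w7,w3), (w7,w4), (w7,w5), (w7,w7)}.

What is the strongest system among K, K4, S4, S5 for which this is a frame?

S4

Transitive (axiom 4): yes — every two-step R-path is closed by a direct edge.
Reflexive (axiom T): yes — every world is R-related to itself.
Euclidean (axiom 5): no — w1 R w0 and w1 R w4, but not w0 R w4.
So F validates K, K4, S4; S5 would additionally require R to be Euclidean. The strongest is S4.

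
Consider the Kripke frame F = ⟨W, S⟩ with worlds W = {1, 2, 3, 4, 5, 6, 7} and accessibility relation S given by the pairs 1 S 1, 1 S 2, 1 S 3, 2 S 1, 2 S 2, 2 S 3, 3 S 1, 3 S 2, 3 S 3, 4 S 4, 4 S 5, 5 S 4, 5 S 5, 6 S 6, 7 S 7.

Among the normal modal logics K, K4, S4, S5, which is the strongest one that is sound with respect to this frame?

S5

Transitive (axiom 4): yes — every two-step S-path is closed by a direct edge.
Reflexive (axiom T): yes — every world is S-related to itself.
Euclidean (axiom 5): yes — any two successors of a common world are S-related.
So F validates K, K4, S4, S5. The strongest is S5.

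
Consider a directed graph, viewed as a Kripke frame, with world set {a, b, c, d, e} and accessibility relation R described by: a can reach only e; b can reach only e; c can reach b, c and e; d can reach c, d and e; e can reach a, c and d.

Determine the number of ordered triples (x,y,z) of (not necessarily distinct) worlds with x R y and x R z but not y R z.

Enumerating: (a,e,e), (b,e,e), (c,b,b), (c,b,c), (c,e,b), (c,e,e), (d,c,d), (d,e,e), (e,a,a), (e,a,c), (e,a,d), (e,c,a), (e,c,d), (e,d,a).

14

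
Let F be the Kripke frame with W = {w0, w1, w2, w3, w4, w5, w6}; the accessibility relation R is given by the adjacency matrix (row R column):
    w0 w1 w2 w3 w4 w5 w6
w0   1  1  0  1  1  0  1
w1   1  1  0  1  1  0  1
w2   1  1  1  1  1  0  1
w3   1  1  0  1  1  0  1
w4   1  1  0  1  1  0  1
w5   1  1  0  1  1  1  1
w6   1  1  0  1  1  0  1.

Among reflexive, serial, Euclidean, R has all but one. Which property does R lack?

Euclidean

Reflexive: yes — every world is R-related to itself.
Serial: yes — every world has a successor (e.g. w0 R w0).
Euclidean: no — w2 R w0 and w2 R w2, but not w0 R w2.
Only Euclidean fails.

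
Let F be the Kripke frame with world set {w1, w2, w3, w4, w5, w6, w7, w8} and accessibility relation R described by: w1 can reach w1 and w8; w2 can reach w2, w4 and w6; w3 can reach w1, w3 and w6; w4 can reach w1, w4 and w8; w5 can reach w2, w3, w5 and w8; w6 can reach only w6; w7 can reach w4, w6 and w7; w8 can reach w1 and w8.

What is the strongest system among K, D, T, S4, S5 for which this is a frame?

T

Serial (axiom D): yes — every world has a successor (e.g. w1 R w1).
Reflexive (axiom T): yes — every world is R-related to itself.
Transitive (axiom 4): no — w2 R w4 and w4 R w1, but not w2 R w1.
Euclidean (axiom 5): no — w2 R w4 and w2 R w6, but not w4 R w6.
So F validates K, D, T; S4 would additionally require R to be transitive. The strongest is T.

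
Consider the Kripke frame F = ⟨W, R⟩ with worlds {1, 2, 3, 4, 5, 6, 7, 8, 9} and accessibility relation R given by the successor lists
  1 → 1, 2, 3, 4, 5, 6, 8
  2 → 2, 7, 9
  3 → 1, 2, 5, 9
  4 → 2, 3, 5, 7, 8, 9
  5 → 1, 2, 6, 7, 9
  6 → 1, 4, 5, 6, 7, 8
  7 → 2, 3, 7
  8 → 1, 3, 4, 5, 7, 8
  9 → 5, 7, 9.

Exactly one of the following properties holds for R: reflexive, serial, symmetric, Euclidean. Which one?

serial

Reflexive: no — 3 is not related to itself.
Serial: yes — every world has a successor (e.g. 1 R 1).
Symmetric: no — 1 R 2 but not 2 R 1.
Euclidean: no — 1 R 2 and 1 R 3, but not 2 R 3.
Only serial holds.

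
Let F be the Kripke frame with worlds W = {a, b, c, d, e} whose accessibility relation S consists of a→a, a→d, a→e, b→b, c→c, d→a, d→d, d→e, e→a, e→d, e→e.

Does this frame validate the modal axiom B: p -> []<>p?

By correspondence theory, B is valid on a frame iff S is symmetric.
Symmetric: yes — every pair in S has its reverse in S.

Yes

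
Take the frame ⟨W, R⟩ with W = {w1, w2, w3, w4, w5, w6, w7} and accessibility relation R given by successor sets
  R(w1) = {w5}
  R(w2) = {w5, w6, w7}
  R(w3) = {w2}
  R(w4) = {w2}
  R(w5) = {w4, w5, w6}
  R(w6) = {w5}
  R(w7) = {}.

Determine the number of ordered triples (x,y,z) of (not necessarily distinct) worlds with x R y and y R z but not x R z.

12

Enumerating: (w1,w5,w4), (w1,w5,w6), (w2,w5,w4), (w3,w2,w5), (w3,w2,w6), (w3,w2,w7), (w4,w2,w5), (w4,w2,w6), (w4,w2,w7), (w5,w4,w2), (w6,w5,w4), (w6,w5,w6).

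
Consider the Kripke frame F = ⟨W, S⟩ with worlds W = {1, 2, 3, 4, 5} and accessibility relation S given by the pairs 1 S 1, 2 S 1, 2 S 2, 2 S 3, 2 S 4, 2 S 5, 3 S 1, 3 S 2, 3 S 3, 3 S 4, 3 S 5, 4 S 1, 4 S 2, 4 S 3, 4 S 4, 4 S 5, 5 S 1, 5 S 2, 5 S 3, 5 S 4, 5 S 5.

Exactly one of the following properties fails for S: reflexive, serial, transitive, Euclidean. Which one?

Euclidean

Reflexive: yes — every world is S-related to itself.
Serial: yes — every world has a successor (e.g. 1 S 1).
Transitive: yes — every two-step S-path is closed by a direct edge.
Euclidean: no — 2 S 1 and 2 S 3, but not 1 S 3.
Only Euclidean fails.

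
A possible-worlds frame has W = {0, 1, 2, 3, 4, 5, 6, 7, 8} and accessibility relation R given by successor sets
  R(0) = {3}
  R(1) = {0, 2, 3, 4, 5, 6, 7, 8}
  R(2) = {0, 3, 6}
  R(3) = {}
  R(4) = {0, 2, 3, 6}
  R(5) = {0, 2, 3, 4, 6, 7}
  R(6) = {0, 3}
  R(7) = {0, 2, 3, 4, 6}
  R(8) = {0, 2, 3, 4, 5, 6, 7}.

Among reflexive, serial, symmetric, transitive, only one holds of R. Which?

transitive

Reflexive: no — 0 is not related to itself.
Serial: no — 3 has no R-successor.
Symmetric: no — 0 R 3 but not 3 R 0.
Transitive: yes — every two-step R-path is closed by a direct edge.
Only transitive holds.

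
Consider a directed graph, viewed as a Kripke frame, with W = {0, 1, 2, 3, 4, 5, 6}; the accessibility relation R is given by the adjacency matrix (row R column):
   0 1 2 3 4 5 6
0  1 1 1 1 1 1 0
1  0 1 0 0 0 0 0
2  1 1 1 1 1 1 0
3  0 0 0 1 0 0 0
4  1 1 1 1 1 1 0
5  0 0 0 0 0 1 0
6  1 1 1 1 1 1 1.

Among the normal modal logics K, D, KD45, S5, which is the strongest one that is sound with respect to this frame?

D

Serial (axiom D): yes — every world has a successor (e.g. 0 R 0).
Euclidean (axiom 5): no — 0 R 1 and 0 R 2, but not 1 R 2.
Transitive (axiom 4): yes — every two-step R-path is closed by a direct edge.
Reflexive (axiom T): yes — every world is R-related to itself.
So F validates K, D; KD45 would additionally require R to be Euclidean. The strongest is D.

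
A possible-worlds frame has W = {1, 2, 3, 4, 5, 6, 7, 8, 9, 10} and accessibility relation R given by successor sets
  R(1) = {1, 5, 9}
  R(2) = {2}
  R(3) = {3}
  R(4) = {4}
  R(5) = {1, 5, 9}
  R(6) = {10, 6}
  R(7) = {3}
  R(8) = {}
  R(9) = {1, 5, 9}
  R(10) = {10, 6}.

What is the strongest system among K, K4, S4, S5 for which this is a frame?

K4

Transitive (axiom 4): yes — every two-step R-path is closed by a direct edge.
Reflexive (axiom T): no — 7 is not related to itself.
Euclidean (axiom 5): yes — any two successors of a common world are R-related.
So F validates K, K4; S4 would additionally require R to be reflexive. The strongest is K4.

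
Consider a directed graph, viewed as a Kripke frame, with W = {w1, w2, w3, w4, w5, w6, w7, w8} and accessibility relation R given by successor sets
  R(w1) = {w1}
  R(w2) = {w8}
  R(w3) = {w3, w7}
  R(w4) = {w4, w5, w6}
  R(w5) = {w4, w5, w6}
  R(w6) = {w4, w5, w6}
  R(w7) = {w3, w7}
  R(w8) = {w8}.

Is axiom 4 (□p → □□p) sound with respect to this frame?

Yes

Axiom 4 corresponds to the accessibility relation being transitive.
Transitive: yes — every two-step R-path is closed by a direct edge.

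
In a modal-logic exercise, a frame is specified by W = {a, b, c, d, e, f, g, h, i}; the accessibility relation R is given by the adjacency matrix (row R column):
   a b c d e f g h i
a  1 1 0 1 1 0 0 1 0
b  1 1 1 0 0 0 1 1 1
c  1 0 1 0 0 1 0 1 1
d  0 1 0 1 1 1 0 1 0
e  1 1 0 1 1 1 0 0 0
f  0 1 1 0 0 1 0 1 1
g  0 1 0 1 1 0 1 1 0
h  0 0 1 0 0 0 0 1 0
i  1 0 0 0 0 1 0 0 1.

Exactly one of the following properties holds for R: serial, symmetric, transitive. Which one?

serial

Serial: yes — every world has a successor (e.g. a R a).
Symmetric: no — a R d but not d R a.
Transitive: no — a R b and b R c, but not a R c.
Only serial holds.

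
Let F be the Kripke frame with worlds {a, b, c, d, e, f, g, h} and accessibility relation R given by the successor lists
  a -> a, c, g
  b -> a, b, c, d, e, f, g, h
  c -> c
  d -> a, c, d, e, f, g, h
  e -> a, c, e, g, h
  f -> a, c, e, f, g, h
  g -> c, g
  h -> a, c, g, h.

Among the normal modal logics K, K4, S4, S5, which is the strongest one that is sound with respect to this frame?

S4

Transitive (axiom 4): yes — every two-step R-path is closed by a direct edge.
Reflexive (axiom T): yes — every world is R-related to itself.
Euclidean (axiom 5): no — a R c and a R g, but not c R g.
So F validates K, K4, S4; S5 would additionally require R to be Euclidean. The strongest is S4.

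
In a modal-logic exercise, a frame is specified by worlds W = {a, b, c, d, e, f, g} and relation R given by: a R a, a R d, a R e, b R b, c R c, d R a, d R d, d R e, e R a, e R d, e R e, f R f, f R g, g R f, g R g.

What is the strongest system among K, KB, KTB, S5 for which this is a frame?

Symmetric (axiom B): yes — every pair in R has its reverse in R.
Reflexive (axiom T): yes — every world is R-related to itself.
Euclidean (axiom 5): yes — any two successors of a common world are R-related.
So F validates K, KB, KTB, S5. The strongest is S5.

S5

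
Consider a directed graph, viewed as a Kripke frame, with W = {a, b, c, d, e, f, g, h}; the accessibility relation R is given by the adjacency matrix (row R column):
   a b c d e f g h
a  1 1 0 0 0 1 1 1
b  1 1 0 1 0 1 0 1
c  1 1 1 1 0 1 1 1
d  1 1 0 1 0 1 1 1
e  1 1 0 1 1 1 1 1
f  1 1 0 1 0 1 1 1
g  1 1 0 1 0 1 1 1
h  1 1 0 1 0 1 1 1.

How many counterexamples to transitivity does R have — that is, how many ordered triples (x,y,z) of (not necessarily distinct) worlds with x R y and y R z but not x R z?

Enumerating: (a,b,d), (a,f,d), (a,g,d), (a,h,d), (b,a,g), (b,d,g), (b,f,g), (b,h,g).

8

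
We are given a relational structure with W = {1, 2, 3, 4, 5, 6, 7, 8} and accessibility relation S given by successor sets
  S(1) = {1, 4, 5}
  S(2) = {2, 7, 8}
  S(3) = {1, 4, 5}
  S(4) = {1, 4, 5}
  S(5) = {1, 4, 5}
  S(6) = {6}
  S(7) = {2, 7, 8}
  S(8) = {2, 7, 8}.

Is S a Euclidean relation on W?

Yes

Euclidean: yes — any two successors of a common world are S-related.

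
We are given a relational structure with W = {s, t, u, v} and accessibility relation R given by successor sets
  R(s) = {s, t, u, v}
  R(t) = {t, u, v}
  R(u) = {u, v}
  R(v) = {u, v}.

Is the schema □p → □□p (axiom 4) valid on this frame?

Yes

Axiom 4 corresponds to the accessibility relation being transitive.
Transitive: yes — every two-step R-path is closed by a direct edge.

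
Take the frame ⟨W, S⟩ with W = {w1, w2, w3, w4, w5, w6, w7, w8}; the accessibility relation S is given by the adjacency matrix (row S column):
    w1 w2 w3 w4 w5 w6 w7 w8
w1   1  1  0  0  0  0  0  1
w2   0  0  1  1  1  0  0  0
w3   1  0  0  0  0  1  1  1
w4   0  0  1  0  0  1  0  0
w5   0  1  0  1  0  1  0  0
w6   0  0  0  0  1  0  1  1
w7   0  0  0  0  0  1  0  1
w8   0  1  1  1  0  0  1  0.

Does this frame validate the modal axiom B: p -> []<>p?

The schema B characterises exactly the symmetric frames.
Symmetric: no — w1 S w2 but not w2 S w1.

No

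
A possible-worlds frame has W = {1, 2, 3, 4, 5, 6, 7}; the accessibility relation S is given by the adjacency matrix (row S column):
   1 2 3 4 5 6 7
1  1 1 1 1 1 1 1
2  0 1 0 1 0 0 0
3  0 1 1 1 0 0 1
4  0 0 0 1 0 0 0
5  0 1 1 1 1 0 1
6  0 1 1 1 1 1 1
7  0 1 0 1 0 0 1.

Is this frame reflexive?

Reflexive: yes — every world is S-related to itself.

Yes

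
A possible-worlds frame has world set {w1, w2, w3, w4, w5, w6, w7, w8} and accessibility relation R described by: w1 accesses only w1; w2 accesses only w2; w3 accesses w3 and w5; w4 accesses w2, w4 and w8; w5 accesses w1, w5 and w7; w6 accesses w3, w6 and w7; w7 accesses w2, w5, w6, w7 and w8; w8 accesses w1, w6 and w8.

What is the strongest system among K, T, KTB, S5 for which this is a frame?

T

Reflexive (axiom T): yes — every world is R-related to itself.
Symmetric (axiom B): no — w3 R w5 but not w5 R w3.
Euclidean (axiom 5): no — w4 R w2 and w4 R w8, but not w2 R w8.
So F validates K, T; KTB would additionally require R to be symmetric. The strongest is T.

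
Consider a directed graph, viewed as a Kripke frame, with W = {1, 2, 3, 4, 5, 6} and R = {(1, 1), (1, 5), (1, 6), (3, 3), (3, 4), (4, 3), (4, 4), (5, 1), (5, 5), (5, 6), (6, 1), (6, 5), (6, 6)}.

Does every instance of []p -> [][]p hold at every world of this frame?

Yes

By correspondence theory, 4 is valid on a frame iff R is transitive.
Transitive: yes — every two-step R-path is closed by a direct edge.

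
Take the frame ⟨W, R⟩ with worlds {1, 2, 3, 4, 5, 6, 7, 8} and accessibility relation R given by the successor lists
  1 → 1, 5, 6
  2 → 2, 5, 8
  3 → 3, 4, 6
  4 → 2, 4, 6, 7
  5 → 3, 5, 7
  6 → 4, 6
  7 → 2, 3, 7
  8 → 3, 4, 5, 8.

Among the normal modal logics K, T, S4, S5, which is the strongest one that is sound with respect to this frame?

Reflexive (axiom T): yes — every world is R-related to itself.
Transitive (axiom 4): no — 1 R 5 and 5 R 3, but not 1 R 3.
Euclidean (axiom 5): no — 1 R 5 and 1 R 6, but not 5 R 6.
So F validates K, T; S4 would additionally require R to be transitive. The strongest is T.

T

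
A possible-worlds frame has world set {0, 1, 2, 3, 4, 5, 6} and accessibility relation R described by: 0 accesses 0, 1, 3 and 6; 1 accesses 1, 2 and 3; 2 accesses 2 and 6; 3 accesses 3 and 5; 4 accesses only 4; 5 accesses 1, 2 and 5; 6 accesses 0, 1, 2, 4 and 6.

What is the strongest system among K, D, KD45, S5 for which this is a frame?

Serial (axiom D): yes — every world has a successor (e.g. 0 R 0).
Euclidean (axiom 5): no — 0 R 1 and 0 R 6, but not 1 R 6.
Transitive (axiom 4): no — 0 R 1 and 1 R 2, but not 0 R 2.
Reflexive (axiom T): yes — every world is R-related to itself.
So F validates K, D; KD45 would additionally require R to be Euclidean and transitive. The strongest is D.

D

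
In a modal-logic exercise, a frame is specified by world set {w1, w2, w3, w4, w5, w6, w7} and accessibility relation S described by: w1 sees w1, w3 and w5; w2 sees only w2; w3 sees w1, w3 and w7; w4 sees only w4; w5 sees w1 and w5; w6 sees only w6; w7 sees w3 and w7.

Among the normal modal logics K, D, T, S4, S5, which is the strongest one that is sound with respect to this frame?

T

Serial (axiom D): yes — every world has a successor (e.g. w1 S w1).
Reflexive (axiom T): yes — every world is S-related to itself.
Transitive (axiom 4): no — w1 S w3 and w3 S w7, but not w1 S w7.
Euclidean (axiom 5): no — w1 S w3 and w1 S w5, but not w3 S w5.
So F validates K, D, T; S4 would additionally require S to be transitive. The strongest is T.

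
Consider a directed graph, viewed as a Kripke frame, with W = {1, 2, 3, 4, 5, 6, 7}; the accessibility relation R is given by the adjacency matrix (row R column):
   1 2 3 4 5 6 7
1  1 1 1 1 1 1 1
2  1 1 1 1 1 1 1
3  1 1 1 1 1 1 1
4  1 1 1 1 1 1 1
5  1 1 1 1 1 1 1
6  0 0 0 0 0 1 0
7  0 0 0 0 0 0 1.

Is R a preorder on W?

Reflexive: yes — every world is R-related to itself.
Transitive: yes — every two-step R-path is closed by a direct edge.
So R is a preorder.

Yes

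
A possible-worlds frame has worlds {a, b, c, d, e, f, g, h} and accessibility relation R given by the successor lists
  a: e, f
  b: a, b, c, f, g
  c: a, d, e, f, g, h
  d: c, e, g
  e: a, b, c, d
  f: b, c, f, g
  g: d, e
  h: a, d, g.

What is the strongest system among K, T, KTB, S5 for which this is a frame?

Reflexive (axiom T): no — a is not related to itself.
Symmetric (axiom B): no — a R f but not f R a.
Euclidean (axiom 5): no — a R e and a R f, but not e R f.
So F validates K; T would additionally require R to be reflexive. The strongest is K.

K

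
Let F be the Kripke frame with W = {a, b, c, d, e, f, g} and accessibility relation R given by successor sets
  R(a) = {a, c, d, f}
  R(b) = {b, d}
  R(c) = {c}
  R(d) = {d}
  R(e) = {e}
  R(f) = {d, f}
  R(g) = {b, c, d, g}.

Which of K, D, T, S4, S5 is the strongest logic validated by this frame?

S4

Serial (axiom D): yes — every world has a successor (e.g. a R a).
Reflexive (axiom T): yes — every world is R-related to itself.
Transitive (axiom 4): yes — every two-step R-path is closed by a direct edge.
Euclidean (axiom 5): no — a R c and a R d, but not c R d.
So F validates K, D, T, S4; S5 would additionally require R to be Euclidean. The strongest is S4.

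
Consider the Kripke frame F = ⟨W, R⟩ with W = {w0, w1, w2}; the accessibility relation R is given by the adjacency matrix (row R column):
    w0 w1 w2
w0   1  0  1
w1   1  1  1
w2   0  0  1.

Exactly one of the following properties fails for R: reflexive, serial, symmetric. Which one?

Reflexive: yes — every world is R-related to itself.
Serial: yes — every world has a successor (e.g. w0 R w0).
Symmetric: no — w0 R w2 but not w2 R w0.
Only symmetric fails.

symmetric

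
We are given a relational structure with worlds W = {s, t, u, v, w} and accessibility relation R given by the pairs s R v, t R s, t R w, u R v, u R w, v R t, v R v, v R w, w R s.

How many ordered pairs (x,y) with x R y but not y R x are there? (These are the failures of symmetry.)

8

Enumerating: (s,v), (t,s), (t,w), (u,v), (u,w), (v,t), (v,w), (w,s).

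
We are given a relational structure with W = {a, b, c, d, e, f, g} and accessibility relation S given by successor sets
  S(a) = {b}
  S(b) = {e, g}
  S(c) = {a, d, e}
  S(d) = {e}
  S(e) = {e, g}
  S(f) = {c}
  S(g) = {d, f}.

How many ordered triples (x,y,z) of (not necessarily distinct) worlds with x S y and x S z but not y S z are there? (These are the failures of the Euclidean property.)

Enumerating: (a,b,b), (b,g,e), (b,g,g), (c,a,a), (c,a,d), (c,a,e), (c,d,a), (c,d,d), (c,e,a), (c,e,d), (e,g,e), (e,g,g), (f,c,c), (g,d,d), (g,d,f), (g,f,d), (g,f,f).

17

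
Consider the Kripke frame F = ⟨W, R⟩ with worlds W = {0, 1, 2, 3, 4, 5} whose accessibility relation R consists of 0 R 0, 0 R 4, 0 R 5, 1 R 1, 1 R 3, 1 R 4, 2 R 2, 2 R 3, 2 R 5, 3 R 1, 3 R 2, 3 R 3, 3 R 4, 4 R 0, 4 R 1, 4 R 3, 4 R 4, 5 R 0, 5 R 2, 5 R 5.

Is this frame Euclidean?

Euclidean: no — 0 R 4 and 0 R 5, but not 4 R 5.

No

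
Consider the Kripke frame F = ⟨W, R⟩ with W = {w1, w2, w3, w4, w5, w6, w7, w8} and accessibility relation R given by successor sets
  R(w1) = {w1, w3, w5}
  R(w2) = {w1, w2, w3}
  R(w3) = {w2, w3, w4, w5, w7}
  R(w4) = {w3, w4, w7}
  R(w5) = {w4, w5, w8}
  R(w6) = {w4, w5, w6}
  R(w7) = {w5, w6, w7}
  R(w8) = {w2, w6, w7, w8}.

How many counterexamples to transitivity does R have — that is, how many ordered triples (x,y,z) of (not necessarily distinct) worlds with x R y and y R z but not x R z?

Enumerating: (w1,w3,w2), (w1,w3,w4), (w1,w3,w7), (w1,w5,w4), (w1,w5,w8), (w2,w1,w5), (w2,w3,w4), (w2,w3,w5), (w2,w3,w7), (w3,w2,w1), (w3,w5,w8), (w3,w7,w6), … and 20 more.
Total: 32.

32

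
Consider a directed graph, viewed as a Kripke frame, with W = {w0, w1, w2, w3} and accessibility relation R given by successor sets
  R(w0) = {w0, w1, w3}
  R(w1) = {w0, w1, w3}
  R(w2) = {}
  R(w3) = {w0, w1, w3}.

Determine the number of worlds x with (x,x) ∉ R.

1

Enumerating: w2.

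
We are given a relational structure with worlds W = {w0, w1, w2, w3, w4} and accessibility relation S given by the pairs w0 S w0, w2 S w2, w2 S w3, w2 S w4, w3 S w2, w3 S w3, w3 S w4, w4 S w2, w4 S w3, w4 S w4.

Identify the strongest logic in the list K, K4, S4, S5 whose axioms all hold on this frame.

Transitive (axiom 4): yes — every two-step S-path is closed by a direct edge.
Reflexive (axiom T): no — w1 is not related to itself.
Euclidean (axiom 5): yes — any two successors of a common world are S-related.
So F validates K, K4; S4 would additionally require S to be reflexive. The strongest is K4.

K4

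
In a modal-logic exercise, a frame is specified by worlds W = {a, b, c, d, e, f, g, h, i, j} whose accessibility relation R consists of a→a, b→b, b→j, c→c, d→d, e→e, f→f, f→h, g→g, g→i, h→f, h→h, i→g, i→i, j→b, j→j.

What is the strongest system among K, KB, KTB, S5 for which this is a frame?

S5

Symmetric (axiom B): yes — every pair in R has its reverse in R.
Reflexive (axiom T): yes — every world is R-related to itself.
Euclidean (axiom 5): yes — any two successors of a common world are R-related.
So F validates K, KB, KTB, S5. The strongest is S5.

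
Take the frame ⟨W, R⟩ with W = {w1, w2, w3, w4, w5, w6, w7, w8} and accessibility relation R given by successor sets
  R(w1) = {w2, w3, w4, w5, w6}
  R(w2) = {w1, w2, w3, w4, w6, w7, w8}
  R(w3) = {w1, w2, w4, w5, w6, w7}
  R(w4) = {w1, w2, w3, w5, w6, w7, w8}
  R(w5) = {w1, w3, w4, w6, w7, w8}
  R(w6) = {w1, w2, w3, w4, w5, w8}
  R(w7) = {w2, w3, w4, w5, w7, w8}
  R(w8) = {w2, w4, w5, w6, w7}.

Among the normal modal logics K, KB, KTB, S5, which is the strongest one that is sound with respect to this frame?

KB

Symmetric (axiom B): yes — every pair in R has its reverse in R.
Reflexive (axiom T): no — w1 is not related to itself.
Euclidean (axiom 5): no — w1 R w2 and w1 R w5, but not w2 R w5.
So F validates K, KB; KTB would additionally require R to be reflexive. The strongest is KB.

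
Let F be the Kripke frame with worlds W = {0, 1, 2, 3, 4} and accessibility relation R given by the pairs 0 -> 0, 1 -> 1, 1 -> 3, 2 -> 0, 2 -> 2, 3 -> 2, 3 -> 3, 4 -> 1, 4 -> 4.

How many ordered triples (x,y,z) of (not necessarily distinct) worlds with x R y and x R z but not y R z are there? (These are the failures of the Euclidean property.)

4

Enumerating: (1,3,1), (2,0,2), (3,2,3), (4,1,4).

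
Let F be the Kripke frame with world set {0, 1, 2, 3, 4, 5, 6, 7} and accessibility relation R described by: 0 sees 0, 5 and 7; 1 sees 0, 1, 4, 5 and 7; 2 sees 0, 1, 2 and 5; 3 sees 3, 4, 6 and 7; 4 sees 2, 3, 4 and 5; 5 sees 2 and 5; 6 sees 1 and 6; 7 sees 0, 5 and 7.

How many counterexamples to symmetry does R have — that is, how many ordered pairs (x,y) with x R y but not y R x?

13

Enumerating: (0,5), (1,0), (1,4), (1,5), (1,7), (2,0), (2,1), (3,6), (3,7), (4,2), (4,5), (6,1), (7,5).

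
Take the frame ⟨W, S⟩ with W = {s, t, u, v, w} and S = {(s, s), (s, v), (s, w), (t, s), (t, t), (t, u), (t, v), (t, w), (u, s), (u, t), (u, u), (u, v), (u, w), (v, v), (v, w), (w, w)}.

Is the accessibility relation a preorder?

Reflexive: yes — every world is S-related to itself.
Transitive: yes — every two-step S-path is closed by a direct edge.
So S is a preorder.

Yes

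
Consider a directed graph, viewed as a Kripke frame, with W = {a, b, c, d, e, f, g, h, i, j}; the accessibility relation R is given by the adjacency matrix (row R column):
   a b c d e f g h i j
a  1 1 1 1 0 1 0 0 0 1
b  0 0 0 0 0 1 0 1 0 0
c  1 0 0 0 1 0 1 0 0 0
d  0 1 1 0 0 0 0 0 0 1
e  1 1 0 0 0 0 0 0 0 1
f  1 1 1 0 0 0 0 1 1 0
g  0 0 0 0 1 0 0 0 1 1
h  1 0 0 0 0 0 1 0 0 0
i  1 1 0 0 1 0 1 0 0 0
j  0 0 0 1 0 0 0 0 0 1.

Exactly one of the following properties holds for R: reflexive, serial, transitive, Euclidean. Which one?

serial

Reflexive: no — b is not related to itself.
Serial: yes — every world has a successor (e.g. a R a).
Transitive: no — a R b and b R h, but not a R h.
Euclidean: no — a R b and a R c, but not b R c.
Only serial holds.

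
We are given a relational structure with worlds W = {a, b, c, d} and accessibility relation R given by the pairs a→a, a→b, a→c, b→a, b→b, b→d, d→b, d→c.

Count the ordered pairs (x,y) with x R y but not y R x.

2

Enumerating: (a,c), (d,c).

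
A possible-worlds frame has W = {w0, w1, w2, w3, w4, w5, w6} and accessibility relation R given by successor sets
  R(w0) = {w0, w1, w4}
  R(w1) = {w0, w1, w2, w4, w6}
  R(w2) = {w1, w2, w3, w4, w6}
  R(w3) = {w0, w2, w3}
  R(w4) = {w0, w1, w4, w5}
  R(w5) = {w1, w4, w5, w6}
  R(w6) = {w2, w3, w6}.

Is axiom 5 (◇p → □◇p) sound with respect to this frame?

No

The schema 5 characterises exactly the Euclidean frames.
Euclidean: no — w1 R w0 and w1 R w2, but not w0 R w2.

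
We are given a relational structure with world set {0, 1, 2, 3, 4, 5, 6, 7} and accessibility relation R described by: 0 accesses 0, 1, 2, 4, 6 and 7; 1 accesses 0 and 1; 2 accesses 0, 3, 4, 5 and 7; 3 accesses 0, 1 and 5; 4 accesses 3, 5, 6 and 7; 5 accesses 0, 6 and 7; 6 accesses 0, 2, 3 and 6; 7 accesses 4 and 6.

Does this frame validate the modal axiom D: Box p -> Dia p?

Yes

Axiom D corresponds to the accessibility relation being serial.
Serial: yes — every world has a successor (e.g. 0 R 0).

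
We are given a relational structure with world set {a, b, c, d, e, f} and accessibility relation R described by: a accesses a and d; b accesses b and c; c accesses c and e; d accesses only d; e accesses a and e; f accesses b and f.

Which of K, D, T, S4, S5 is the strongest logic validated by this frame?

Serial (axiom D): yes — every world has a successor (e.g. a R a).
Reflexive (axiom T): yes — every world is R-related to itself.
Transitive (axiom 4): no — b R c and c R e, but not b R e.
Euclidean (axiom 5): no — a R d and a R a, but not d R a.
So F validates K, D, T; S4 would additionally require R to be transitive. The strongest is T.

T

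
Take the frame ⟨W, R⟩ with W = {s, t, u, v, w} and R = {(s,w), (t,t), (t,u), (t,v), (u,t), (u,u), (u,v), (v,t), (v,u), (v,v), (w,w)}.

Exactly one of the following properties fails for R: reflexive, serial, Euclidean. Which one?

Reflexive: no — s is not related to itself.
Serial: yes — every world has a successor (e.g. s R w).
Euclidean: yes — any two successors of a common world are R-related.
Only reflexive fails.

reflexive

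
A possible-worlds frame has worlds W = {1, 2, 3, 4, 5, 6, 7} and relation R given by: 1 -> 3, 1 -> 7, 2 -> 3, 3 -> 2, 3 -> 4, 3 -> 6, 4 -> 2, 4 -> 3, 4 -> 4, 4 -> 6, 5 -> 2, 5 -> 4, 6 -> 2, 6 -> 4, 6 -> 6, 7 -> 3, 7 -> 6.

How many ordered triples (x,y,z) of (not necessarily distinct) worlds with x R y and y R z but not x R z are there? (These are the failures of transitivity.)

18

Enumerating: (1,3,2), (1,3,4), (1,3,6), (1,7,6), (2,3,2), (2,3,4), (2,3,6), (3,2,3), (3,4,3), (5,2,3), (5,4,3), (5,4,6), (6,2,3), (6,4,3), (7,3,2), (7,3,4), (7,6,2), (7,6,4).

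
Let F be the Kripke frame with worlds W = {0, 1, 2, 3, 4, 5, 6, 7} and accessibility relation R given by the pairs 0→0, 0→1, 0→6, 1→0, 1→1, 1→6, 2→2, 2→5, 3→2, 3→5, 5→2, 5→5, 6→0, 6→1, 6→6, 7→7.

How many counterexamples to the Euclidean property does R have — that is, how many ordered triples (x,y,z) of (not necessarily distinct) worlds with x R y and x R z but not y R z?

0

R is Euclidean; there are no such tuples.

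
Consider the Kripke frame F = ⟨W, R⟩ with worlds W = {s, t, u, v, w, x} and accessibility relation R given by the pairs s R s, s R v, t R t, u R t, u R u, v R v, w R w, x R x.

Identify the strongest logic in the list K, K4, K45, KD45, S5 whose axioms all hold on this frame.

Transitive (axiom 4): yes — every two-step R-path is closed by a direct edge.
Euclidean (axiom 5): no — s R v and s R s, but not v R s.
Serial (axiom D): yes — every world has a successor (e.g. s R s).
Reflexive (axiom T): yes — every world is R-related to itself.
So F validates K, K4; K45 would additionally require R to be Euclidean. The strongest is K4.

K4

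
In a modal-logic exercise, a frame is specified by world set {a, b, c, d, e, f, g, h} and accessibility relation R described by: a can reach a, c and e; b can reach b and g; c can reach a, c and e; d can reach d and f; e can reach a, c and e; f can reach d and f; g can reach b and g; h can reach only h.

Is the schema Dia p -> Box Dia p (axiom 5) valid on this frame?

By correspondence theory, 5 is valid on a frame iff R is Euclidean.
Euclidean: yes — any two successors of a common world are R-related.

Yes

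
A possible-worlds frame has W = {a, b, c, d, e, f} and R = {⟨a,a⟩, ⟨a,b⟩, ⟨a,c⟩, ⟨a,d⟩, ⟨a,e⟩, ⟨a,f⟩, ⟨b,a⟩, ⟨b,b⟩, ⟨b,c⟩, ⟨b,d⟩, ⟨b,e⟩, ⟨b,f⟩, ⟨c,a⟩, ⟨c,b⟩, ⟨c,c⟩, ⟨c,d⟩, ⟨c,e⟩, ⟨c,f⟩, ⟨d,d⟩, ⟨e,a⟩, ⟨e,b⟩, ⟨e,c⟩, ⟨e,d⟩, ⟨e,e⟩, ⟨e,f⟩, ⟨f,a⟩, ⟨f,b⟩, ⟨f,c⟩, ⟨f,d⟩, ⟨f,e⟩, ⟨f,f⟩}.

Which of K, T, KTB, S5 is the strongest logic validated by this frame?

Reflexive (axiom T): yes — every world is R-related to itself.
Symmetric (axiom B): no — a R d but not d R a.
Euclidean (axiom 5): no — a R d and a R b, but not d R b.
So F validates K, T; KTB would additionally require R to be symmetric. The strongest is T.

T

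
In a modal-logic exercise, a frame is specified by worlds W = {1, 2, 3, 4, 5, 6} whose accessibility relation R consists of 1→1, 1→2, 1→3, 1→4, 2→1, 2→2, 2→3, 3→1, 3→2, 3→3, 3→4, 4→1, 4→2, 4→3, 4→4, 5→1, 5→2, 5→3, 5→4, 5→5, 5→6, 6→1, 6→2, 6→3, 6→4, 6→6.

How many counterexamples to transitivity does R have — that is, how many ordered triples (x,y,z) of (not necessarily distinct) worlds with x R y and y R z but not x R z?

2

Enumerating: (2,1,4), (2,3,4).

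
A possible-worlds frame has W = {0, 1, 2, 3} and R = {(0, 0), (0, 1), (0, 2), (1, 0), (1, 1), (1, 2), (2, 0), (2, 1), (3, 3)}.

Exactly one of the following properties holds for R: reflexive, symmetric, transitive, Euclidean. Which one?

Reflexive: no — 2 is not related to itself.
Symmetric: yes — every pair in R has its reverse in R.
Transitive: no — 2 R 0 and 0 R 2, but not 2 R 2.
Euclidean: no — 0 R 2 and 0 R 2, but not 2 R 2.
Only symmetric holds.

symmetric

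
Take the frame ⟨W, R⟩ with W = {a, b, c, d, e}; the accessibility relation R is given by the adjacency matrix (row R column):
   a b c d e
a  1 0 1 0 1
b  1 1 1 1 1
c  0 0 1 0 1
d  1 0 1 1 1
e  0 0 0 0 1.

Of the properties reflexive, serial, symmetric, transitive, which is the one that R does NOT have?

symmetric

Reflexive: yes — every world is R-related to itself.
Serial: yes — every world has a successor (e.g. a R a).
Symmetric: no — a R c but not c R a.
Transitive: yes — every two-step R-path is closed by a direct edge.
Only symmetric fails.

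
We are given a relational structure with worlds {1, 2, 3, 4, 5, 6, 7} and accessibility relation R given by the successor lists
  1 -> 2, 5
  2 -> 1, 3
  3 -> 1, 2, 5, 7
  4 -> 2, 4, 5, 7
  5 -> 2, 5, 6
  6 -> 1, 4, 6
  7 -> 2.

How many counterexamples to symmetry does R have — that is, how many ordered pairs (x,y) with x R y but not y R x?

Enumerating: (1,5), (3,1), (3,5), (3,7), (4,2), (4,5), (4,7), (5,2), (5,6), (6,1), (6,4), (7,2).

12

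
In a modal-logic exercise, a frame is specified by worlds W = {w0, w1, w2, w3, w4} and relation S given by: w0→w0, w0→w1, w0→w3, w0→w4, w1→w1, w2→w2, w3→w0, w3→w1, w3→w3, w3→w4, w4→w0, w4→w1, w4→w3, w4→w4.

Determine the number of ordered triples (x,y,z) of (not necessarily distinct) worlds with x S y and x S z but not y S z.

9

Enumerating: (w0,w1,w0), (w0,w1,w3), (w0,w1,w4), (w3,w1,w0), (w3,w1,w3), (w3,w1,w4), (w4,w1,w0), (w4,w1,w3), (w4,w1,w4).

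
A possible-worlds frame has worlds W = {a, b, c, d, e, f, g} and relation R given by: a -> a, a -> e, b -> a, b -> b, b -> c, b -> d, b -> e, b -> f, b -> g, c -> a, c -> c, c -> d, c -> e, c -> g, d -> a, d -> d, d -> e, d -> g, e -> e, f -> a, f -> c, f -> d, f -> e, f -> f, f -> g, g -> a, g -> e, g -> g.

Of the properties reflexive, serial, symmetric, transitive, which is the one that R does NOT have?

symmetric

Reflexive: yes — every world is R-related to itself.
Serial: yes — every world has a successor (e.g. a R a).
Symmetric: no — a R e but not e R a.
Transitive: yes — every two-step R-path is closed by a direct edge.
Only symmetric fails.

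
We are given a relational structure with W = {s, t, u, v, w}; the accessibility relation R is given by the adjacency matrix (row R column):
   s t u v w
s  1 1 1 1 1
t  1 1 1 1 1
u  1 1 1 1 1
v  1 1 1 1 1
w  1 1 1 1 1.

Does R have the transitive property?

Transitive: yes — every two-step R-path is closed by a direct edge.

Yes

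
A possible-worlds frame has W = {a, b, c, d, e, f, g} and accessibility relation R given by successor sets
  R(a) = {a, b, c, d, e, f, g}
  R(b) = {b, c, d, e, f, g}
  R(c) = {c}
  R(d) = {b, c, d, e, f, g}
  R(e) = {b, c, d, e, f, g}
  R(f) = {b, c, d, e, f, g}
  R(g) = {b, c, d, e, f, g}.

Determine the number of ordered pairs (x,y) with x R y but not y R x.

Enumerating: (a,b), (a,c), (a,d), (a,e), (a,f), (a,g), (b,c), (d,c), (e,c), (f,c), (g,c).

11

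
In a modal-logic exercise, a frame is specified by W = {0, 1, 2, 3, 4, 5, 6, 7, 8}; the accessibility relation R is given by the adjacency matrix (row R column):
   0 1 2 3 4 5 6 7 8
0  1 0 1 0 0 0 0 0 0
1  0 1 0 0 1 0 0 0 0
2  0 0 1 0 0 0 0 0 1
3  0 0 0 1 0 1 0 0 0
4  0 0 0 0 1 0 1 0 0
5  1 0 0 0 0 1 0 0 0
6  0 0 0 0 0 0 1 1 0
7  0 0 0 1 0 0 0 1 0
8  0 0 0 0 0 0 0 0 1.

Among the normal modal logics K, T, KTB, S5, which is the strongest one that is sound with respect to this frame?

T

Reflexive (axiom T): yes — every world is R-related to itself.
Symmetric (axiom B): no — 0 R 2 but not 2 R 0.
Euclidean (axiom 5): no — 0 R 2 and 0 R 0, but not 2 R 0.
So F validates K, T; KTB would additionally require R to be symmetric. The strongest is T.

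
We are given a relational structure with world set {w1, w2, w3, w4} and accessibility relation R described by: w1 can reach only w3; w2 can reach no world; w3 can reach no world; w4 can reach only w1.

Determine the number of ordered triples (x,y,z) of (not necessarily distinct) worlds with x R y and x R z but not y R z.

2

Enumerating: (w1,w3,w3), (w4,w1,w1).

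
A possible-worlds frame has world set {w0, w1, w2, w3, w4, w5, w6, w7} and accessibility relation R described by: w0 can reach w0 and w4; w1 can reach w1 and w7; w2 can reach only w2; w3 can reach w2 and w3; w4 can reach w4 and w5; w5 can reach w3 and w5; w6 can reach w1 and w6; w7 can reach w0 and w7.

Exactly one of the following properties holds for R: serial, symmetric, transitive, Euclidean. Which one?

serial

Serial: yes — every world has a successor (e.g. w0 R w0).
Symmetric: no — w0 R w4 but not w4 R w0.
Transitive: no — w0 R w4 and w4 R w5, but not w0 R w5.
Euclidean: no — w0 R w4 and w0 R w0, but not w4 R w0.
Only serial holds.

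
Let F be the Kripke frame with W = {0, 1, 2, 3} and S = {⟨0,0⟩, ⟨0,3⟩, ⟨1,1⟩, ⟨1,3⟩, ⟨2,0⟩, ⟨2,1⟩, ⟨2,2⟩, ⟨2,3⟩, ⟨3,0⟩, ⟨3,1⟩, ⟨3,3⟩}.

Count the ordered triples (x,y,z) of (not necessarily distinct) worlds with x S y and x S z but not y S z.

Enumerating: (2,0,1), (2,0,2), (2,1,0), (2,1,2), (2,3,2), (3,0,1), (3,1,0).

7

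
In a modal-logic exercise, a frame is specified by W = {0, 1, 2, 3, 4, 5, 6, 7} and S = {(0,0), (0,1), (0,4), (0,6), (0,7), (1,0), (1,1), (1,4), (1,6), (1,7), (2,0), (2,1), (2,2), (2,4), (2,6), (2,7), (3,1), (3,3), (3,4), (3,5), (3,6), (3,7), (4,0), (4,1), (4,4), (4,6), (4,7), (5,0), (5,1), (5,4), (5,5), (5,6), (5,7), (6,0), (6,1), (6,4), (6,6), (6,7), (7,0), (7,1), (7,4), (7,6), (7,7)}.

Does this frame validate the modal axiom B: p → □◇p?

Axiom B corresponds to the accessibility relation being symmetric.
Symmetric: no — 2 S 0 but not 0 S 2.

No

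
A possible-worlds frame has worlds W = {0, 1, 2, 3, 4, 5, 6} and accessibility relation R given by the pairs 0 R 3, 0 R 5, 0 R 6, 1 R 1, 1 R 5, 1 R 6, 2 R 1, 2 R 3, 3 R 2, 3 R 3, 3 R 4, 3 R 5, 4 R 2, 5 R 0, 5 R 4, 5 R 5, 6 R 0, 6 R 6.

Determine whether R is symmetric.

Symmetric: no — 0 R 3 but not 3 R 0.

No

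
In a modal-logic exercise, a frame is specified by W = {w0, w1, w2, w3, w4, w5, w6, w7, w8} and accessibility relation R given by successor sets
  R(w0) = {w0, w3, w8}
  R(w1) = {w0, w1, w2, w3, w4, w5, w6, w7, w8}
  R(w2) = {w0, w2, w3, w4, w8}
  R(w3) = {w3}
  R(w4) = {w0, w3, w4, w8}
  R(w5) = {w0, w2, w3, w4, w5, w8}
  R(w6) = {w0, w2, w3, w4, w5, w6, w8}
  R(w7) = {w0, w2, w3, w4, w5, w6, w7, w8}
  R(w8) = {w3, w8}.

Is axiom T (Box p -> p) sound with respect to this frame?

Yes

By correspondence theory, T is valid on a frame iff R is reflexive.
Reflexive: yes — every world is R-related to itself.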